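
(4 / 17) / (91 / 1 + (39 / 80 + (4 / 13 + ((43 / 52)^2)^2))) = 146232320 / 57340149813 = 0.00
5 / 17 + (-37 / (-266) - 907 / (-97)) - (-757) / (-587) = 2187051061 / 257478158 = 8.49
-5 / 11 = -0.45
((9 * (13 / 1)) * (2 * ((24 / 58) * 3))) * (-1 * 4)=-33696 / 29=-1161.93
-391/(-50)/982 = 391/49100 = 0.01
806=806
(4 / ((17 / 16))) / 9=64 / 153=0.42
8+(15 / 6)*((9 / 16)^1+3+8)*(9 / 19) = 13189 / 608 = 21.69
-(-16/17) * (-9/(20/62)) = -2232/85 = -26.26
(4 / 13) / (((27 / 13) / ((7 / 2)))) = 14 / 27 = 0.52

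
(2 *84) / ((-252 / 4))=-8 / 3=-2.67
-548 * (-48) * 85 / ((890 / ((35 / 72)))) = 326060 / 267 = 1221.20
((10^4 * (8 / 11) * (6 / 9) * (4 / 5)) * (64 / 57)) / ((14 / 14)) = 8192000 / 1881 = 4355.13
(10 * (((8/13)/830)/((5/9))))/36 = 2/5395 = 0.00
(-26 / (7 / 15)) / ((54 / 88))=-5720 / 63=-90.79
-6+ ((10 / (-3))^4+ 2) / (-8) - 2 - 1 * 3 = -8645 / 324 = -26.68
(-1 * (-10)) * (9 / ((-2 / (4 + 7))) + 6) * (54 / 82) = -11745 / 41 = -286.46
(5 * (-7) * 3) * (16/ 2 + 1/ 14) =-847.50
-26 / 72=-13 / 36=-0.36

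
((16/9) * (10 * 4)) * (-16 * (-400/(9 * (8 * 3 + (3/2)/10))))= 81920000/39123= 2093.91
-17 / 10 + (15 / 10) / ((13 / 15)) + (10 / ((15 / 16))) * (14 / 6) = 14578 / 585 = 24.92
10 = 10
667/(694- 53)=667/641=1.04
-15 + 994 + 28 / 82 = 40153 / 41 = 979.34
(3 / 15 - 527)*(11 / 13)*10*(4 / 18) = -38632 / 39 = -990.56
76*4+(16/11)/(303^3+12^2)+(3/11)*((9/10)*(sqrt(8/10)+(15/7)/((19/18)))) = 27*sqrt(5)/275+12392511185479/40698130473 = 304.72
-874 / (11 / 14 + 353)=-12236 / 4953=-2.47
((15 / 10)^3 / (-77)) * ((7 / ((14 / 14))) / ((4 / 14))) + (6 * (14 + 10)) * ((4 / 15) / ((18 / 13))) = 70381 / 2640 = 26.66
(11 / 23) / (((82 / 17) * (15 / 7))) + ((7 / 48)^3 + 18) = 9411687773 / 521441280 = 18.05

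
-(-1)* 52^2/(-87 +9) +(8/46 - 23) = -3967/69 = -57.49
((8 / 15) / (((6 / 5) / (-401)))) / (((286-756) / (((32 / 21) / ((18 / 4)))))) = 51328 / 399735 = 0.13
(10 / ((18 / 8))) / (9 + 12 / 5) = 200 / 513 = 0.39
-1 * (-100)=100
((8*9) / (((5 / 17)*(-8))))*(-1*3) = 459 / 5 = 91.80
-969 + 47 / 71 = -68752 / 71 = -968.34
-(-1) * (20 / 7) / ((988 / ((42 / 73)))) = 0.00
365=365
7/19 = 0.37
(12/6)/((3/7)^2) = 98/9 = 10.89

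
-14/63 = -0.22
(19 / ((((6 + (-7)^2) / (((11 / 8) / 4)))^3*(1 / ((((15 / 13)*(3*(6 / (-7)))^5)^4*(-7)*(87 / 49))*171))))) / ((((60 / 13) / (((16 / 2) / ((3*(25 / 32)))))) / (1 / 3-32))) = 401165854564852313996477626368 / 6135626316954874816895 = 65383032.45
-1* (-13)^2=-169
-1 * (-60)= 60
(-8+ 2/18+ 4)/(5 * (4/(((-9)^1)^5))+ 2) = -229635/118078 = -1.94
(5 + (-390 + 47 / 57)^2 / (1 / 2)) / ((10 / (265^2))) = 13822909547035 / 6498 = 2127256009.09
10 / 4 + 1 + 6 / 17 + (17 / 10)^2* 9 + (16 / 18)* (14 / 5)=494983 / 15300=32.35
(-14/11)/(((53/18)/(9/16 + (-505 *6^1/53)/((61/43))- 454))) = 213.42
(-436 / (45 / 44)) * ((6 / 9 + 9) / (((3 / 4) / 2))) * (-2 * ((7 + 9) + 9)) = 44506880 / 81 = 549467.65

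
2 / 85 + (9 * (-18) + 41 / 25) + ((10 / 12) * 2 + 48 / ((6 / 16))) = -39104 / 1275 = -30.67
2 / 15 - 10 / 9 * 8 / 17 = -298 / 765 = -0.39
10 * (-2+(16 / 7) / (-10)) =-156 / 7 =-22.29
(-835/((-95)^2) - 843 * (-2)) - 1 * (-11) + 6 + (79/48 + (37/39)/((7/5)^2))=94100465863/55189680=1705.04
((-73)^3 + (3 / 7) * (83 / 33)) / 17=-29954226 / 1309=-22883.29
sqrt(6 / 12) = sqrt(2) / 2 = 0.71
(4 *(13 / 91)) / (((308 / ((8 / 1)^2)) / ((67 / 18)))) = 2144 / 4851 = 0.44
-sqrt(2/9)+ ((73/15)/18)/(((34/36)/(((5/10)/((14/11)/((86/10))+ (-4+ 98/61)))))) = -sqrt(2)/3 - 2106269/33041880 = -0.54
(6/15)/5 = 2/25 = 0.08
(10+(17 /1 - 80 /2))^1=-13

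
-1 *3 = -3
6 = 6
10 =10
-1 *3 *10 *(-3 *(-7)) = -630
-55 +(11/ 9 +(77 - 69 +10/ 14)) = -2839/ 63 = -45.06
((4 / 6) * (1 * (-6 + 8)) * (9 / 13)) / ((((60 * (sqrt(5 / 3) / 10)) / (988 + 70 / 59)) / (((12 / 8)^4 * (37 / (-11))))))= -2007.31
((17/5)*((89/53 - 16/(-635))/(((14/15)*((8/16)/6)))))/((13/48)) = 842547744/3062605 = 275.11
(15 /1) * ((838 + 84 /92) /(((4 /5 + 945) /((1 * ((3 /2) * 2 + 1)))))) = 5788500 /108767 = 53.22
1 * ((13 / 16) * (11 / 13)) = 11 / 16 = 0.69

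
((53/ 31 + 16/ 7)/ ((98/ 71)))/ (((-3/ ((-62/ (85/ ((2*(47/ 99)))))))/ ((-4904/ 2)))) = -278199016/ 169785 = -1638.54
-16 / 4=-4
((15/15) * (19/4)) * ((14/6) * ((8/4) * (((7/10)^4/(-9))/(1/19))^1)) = -6067327/540000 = -11.24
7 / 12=0.58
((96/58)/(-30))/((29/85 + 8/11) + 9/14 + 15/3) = -20944/2547679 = -0.01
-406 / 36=-203 / 18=-11.28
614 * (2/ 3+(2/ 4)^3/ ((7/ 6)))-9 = 19577/ 42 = 466.12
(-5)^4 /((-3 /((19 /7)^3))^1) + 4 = -4282759 /1029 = -4162.06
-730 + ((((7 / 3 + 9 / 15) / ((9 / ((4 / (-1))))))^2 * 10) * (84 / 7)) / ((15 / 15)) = -639142 / 1215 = -526.04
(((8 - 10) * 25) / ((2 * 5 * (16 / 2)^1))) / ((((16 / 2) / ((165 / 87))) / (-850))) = 116875 / 928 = 125.94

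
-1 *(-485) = 485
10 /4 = 5 /2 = 2.50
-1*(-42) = 42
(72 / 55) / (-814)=-36 / 22385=-0.00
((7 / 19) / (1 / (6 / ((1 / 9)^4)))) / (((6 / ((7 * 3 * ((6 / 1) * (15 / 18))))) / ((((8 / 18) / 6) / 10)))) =35721 / 19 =1880.05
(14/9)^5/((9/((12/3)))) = 2151296/531441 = 4.05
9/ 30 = 3/ 10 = 0.30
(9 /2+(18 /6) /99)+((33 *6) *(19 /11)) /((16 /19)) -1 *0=108413 /264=410.66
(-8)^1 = -8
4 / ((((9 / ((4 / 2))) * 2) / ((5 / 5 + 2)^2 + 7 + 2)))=8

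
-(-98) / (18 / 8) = 392 / 9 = 43.56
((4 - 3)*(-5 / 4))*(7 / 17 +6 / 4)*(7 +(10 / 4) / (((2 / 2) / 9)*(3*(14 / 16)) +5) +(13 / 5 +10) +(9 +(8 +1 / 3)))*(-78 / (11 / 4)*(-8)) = -43791280 / 2159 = -20283.13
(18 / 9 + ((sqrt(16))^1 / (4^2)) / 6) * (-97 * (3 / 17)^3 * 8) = -42777 / 4913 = -8.71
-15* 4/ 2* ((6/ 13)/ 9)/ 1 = -20/ 13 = -1.54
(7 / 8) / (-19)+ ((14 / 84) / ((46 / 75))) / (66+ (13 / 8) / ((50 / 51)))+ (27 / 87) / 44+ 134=133.97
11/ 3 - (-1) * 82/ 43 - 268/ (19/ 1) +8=-1303/ 2451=-0.53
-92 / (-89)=92 / 89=1.03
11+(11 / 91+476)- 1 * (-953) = 131051 / 91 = 1440.12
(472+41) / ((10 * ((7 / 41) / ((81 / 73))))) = 333.40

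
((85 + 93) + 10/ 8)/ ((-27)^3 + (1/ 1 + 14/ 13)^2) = -40391/ 4434264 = -0.01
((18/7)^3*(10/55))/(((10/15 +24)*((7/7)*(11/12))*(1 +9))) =0.01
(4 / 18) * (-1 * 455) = -910 / 9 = -101.11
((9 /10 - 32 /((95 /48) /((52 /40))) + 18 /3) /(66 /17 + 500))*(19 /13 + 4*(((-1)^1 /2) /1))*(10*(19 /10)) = 1596147 /5567900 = 0.29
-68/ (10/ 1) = -34/ 5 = -6.80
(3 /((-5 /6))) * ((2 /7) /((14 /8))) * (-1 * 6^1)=864 /245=3.53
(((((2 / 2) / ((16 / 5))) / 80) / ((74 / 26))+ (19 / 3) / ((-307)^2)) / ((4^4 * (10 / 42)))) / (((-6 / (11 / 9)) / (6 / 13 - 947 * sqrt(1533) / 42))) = -296887283 / 133694724833280+ 40164608143 * sqrt(1533) / 370231545692160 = 0.00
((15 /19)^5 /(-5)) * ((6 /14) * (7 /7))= -455625 /17332693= -0.03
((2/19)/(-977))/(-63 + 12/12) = 1/575453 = 0.00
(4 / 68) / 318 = 1 / 5406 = 0.00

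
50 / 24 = 25 / 12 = 2.08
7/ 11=0.64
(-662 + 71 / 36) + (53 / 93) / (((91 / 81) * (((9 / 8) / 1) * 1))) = -66983989 / 101556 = -659.58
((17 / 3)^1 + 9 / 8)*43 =7009 / 24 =292.04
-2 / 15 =-0.13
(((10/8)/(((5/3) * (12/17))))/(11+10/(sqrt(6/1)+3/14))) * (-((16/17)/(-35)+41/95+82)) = -2313498189/239116976+6521095 * sqrt(6)/4269946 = -5.93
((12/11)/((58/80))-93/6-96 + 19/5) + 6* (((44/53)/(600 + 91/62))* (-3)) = -669695626509/6304789370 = -106.22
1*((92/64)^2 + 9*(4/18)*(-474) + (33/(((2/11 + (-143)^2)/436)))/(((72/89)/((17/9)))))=-1468175931217/1554792192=-944.29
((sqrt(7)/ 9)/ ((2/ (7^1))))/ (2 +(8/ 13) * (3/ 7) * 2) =637 * sqrt(7)/ 4140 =0.41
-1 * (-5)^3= 125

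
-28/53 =-0.53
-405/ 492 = -135/ 164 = -0.82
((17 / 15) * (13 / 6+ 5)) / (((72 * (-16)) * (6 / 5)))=-731 / 124416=-0.01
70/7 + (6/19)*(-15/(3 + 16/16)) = 335/38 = 8.82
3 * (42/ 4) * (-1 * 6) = -189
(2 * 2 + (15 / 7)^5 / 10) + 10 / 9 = 2913119 / 302526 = 9.63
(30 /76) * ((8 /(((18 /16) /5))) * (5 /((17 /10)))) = 40000 /969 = 41.28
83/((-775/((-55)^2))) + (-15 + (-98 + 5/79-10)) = -1094469/2449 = -446.90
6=6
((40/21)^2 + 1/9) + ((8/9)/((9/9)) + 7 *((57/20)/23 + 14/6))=4428199/202860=21.83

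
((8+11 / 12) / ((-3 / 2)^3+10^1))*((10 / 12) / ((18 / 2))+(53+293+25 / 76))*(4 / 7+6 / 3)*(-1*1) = -10865957 / 9063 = -1198.94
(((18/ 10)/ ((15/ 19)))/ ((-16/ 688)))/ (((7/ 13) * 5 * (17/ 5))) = -10.71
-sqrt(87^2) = -87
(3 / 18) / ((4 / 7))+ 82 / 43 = 2269 / 1032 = 2.20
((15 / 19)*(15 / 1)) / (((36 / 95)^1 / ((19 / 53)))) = 2375 / 212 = 11.20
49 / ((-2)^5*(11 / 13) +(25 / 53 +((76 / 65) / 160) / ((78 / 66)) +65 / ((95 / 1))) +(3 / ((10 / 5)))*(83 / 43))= -10245016600 / 4812958713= -2.13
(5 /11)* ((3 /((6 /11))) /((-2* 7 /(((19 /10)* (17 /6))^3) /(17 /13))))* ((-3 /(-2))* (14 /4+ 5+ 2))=-572870539 /998400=-573.79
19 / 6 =3.17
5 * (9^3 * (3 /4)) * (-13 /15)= -9477 /4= -2369.25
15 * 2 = 30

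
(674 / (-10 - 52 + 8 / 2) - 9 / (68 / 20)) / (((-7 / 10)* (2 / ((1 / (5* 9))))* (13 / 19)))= 0.33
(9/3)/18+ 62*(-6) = -2231/6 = -371.83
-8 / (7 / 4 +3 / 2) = -32 / 13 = -2.46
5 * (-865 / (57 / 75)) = -108125 / 19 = -5690.79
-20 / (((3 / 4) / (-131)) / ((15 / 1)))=52400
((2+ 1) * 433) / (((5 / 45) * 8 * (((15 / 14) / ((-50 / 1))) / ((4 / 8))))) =-136395 / 4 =-34098.75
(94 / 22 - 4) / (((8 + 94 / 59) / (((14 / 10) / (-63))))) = -59 / 93390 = -0.00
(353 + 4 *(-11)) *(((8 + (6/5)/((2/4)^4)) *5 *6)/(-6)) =-42024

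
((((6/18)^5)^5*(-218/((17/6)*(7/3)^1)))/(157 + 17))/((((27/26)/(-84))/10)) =226720/1253139853366197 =0.00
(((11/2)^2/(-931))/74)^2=14641/75942131776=0.00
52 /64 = 13 /16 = 0.81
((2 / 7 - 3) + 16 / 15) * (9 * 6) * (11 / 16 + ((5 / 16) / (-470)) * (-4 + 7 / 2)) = -3221433 / 52640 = -61.20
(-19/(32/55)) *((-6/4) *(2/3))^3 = 1045/32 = 32.66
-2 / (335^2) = -2 / 112225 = -0.00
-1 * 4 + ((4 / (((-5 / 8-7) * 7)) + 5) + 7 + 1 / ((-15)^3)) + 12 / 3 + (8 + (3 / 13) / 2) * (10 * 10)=15427274699 / 18734625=823.46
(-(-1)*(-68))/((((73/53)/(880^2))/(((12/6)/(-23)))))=3324523.65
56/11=5.09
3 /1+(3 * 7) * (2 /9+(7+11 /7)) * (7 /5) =3923 /15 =261.53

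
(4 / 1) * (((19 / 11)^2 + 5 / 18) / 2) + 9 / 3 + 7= 17993 / 1089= 16.52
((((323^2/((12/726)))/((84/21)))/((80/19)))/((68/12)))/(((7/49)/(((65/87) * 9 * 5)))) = 57776203485/3712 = 15564709.99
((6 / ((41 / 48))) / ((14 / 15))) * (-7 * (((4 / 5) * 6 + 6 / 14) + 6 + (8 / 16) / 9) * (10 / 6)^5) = -7645.07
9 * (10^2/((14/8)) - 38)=1206/7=172.29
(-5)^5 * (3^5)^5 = -2647776904509375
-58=-58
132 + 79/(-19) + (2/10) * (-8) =126.24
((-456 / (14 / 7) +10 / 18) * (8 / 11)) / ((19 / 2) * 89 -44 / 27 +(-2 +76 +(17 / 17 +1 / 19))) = -1866864 / 10370965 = -0.18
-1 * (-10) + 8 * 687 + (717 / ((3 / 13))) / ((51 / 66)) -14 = 161718 / 17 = 9512.82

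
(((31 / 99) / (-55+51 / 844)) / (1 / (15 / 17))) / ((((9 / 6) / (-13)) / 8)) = 27210560 / 78039027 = 0.35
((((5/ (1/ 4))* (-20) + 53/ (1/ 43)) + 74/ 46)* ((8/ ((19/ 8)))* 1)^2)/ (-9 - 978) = -59056128/ 2731687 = -21.62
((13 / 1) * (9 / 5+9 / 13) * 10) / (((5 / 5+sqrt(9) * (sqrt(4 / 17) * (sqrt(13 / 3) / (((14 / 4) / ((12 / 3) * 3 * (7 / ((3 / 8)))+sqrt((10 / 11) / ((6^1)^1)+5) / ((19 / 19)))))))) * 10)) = 0.16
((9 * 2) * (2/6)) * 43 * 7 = 1806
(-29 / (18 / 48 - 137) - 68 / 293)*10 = -63480 / 320249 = -0.20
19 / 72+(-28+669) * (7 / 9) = 35915 / 72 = 498.82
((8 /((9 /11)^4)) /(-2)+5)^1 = -3.93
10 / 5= 2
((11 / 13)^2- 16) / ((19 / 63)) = -50.68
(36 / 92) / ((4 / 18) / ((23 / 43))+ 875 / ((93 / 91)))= 2511 / 5496791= 0.00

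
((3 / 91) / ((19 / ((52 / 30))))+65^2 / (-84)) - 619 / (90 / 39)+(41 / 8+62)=-4012391 / 15960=-251.40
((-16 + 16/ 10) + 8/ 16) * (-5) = 139/ 2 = 69.50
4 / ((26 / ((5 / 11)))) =10 / 143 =0.07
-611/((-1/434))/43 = 265174/43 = 6166.84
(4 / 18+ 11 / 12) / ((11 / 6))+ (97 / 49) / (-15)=2637 / 5390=0.49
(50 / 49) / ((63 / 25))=1250 / 3087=0.40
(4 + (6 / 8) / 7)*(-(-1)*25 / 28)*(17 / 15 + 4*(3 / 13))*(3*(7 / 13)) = 230575 / 18928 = 12.18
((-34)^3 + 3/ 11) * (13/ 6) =-5620433/ 66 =-85158.08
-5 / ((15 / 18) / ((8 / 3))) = -16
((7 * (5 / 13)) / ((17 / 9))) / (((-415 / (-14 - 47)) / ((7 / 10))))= 0.15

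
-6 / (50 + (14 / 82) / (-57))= -14022 / 116843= -0.12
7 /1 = 7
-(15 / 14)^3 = -3375 / 2744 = -1.23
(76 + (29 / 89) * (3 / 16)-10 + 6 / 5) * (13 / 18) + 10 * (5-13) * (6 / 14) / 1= 1424601 / 99680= 14.29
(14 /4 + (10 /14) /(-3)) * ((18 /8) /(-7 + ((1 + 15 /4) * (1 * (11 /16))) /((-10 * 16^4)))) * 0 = 0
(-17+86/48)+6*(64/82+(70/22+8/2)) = 352489/10824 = 32.57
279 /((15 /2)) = 37.20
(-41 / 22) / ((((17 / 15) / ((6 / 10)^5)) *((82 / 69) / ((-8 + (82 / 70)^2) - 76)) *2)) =5091416919 / 1145375000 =4.45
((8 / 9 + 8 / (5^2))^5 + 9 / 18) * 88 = 156389478867116 / 576650390625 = 271.20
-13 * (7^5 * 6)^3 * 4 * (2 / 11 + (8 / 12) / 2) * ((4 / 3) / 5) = -402897059979802752 / 55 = -7325401090541868.22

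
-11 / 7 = -1.57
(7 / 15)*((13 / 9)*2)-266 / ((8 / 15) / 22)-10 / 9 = -10972.26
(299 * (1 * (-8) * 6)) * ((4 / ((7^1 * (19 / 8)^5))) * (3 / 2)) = -2821718016 / 17332693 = -162.80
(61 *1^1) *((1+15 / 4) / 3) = 1159 / 12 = 96.58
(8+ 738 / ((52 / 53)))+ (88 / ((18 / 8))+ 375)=274787 / 234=1174.30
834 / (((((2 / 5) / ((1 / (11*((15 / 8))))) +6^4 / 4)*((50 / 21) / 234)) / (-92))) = -22696.25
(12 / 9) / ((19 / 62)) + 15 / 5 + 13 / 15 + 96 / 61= 170222 / 17385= 9.79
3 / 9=1 / 3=0.33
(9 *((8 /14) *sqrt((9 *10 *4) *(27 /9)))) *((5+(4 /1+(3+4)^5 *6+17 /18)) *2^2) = 87136080 *sqrt(30) /7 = 68180566.56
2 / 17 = 0.12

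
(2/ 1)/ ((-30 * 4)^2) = 1/ 7200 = 0.00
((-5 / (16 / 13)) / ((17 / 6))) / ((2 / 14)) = -1365 / 136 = -10.04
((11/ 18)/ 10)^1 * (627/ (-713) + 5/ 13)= -25223/ 834210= -0.03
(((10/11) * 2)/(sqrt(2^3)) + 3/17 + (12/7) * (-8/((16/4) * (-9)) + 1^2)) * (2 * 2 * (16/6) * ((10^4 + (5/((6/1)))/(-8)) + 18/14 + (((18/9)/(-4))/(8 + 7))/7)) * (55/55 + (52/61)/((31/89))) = 24340464014 * sqrt(2)/145607 + 19740116315354/23628045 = 1071860.49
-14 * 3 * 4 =-168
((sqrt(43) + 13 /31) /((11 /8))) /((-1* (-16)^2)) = -0.02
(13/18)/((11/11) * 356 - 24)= 13/5976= 0.00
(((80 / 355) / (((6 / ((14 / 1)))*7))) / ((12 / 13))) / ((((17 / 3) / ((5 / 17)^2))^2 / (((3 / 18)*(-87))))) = -471250 / 1713767399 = -0.00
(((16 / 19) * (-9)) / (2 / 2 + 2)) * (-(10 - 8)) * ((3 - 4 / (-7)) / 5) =480 / 133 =3.61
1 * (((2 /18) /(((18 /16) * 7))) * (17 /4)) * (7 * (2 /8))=17 /162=0.10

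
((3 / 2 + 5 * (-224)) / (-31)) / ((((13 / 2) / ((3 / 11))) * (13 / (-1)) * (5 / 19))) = -127509 / 288145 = -0.44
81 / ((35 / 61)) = 4941 / 35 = 141.17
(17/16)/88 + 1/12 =403/4224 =0.10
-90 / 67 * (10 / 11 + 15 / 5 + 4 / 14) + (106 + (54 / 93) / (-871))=208665566 / 2079077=100.36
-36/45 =-4/5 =-0.80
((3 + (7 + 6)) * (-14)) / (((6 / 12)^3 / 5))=-8960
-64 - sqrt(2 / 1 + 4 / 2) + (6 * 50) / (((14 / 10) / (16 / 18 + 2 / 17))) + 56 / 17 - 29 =6323 / 51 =123.98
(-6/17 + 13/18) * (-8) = -452/153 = -2.95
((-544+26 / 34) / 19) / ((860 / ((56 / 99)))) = -25858 / 1375011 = -0.02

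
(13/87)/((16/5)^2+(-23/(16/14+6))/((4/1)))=2600/164169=0.02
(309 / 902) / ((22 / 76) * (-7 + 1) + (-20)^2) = 0.00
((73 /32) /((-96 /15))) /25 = -73 /5120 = -0.01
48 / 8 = 6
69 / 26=2.65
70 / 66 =35 / 33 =1.06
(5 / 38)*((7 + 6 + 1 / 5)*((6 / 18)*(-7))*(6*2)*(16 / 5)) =-155.62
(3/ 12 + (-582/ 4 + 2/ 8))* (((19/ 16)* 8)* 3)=-8265/ 2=-4132.50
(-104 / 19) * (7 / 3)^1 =-728 / 57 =-12.77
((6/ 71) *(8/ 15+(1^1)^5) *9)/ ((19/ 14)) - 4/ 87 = 477272/ 586815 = 0.81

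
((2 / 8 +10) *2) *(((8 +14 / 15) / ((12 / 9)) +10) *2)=6847 / 10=684.70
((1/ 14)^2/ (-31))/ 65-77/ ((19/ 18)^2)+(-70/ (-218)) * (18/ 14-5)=-1092507553629/ 15540494060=-70.30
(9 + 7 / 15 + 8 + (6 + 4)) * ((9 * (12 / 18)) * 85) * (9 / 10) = 12607.20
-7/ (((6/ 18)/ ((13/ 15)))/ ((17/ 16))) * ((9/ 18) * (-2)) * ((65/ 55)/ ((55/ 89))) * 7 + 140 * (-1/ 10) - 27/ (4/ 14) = 7277753/ 48400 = 150.37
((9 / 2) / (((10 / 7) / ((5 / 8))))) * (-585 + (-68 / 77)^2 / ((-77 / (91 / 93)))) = -1151.74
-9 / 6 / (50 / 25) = -3 / 4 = -0.75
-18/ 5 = -3.60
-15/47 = -0.32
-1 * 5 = -5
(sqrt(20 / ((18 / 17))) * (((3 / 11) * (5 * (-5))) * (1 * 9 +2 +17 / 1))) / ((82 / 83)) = -29050 * sqrt(170) / 451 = -839.84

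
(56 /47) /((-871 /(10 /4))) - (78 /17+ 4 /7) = -25151978 /4871503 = -5.16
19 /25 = 0.76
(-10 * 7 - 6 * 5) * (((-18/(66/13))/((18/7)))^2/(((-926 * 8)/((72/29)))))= 0.06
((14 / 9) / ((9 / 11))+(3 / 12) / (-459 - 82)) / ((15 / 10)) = 333175 / 262926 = 1.27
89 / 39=2.28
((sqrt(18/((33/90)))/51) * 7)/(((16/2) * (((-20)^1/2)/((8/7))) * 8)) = -sqrt(165)/7480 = -0.00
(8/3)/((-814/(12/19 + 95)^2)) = -13205956/440781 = -29.96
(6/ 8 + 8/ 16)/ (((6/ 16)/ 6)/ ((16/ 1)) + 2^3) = 320/ 2049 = 0.16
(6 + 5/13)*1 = 6.38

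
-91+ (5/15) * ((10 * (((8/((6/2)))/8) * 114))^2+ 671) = 48266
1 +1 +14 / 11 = 36 / 11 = 3.27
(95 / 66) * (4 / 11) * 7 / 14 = 95 / 363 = 0.26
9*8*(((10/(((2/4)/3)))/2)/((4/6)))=3240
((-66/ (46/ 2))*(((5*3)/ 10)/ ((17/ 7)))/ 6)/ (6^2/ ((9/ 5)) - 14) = -0.05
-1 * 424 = -424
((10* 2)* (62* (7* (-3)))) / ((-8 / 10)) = 32550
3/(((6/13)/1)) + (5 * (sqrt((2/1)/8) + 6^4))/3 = 6502/3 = 2167.33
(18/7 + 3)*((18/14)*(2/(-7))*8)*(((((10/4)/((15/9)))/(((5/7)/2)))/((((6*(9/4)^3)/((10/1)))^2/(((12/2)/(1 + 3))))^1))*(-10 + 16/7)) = 4259840/250047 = 17.04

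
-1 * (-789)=789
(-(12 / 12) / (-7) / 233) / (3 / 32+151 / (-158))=-2528 / 3553949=-0.00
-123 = -123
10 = 10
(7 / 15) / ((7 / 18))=6 / 5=1.20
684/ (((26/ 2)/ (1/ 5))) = 684/ 65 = 10.52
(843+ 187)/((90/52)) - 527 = 613/9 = 68.11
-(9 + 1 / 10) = -91 / 10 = -9.10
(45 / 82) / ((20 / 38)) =171 / 164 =1.04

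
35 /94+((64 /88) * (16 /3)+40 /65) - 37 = -1295815 /40326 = -32.13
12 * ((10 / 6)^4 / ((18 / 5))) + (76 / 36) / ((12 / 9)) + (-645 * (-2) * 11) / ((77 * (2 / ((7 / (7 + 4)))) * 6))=396419 / 10692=37.08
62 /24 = 31 /12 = 2.58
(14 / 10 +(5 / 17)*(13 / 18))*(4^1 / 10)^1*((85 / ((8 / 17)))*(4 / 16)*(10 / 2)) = 41939 / 288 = 145.62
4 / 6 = 2 / 3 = 0.67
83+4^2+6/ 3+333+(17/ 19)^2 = 156963/ 361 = 434.80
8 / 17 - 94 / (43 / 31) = -49194 / 731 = -67.30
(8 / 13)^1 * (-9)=-72 / 13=-5.54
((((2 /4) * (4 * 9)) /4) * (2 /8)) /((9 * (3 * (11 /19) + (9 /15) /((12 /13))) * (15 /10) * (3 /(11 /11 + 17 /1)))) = 190 /907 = 0.21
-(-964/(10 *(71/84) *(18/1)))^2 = -40.15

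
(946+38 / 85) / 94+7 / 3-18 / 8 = 10.15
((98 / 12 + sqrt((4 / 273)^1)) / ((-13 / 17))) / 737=-833 / 57486-34 * sqrt(273) / 2615613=-0.01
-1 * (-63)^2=-3969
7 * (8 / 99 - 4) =-2716 / 99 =-27.43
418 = 418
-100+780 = 680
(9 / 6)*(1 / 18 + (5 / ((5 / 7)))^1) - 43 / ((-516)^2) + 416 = 2641403 / 6192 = 426.58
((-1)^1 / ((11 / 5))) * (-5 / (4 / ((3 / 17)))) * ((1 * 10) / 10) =75 / 748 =0.10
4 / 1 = 4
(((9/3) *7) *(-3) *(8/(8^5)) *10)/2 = -0.08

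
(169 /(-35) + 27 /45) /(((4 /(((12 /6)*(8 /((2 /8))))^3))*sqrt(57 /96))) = -38797312*sqrt(38) /665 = -359643.15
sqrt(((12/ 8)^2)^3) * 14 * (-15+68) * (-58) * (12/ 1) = -1742958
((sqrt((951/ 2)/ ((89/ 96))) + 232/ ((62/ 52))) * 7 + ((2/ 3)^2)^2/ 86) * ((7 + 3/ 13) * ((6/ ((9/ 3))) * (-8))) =-221187925760/ 1403649- 126336 * sqrt(28213)/ 1157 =-175921.46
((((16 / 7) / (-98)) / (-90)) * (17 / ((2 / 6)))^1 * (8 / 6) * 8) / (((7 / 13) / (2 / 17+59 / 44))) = 453856 / 1188495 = 0.38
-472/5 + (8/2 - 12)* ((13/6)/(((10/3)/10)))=-732/5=-146.40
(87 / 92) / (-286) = -87 / 26312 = -0.00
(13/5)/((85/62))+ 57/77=86287/32725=2.64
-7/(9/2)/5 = -14/45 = -0.31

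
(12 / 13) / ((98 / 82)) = 492 / 637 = 0.77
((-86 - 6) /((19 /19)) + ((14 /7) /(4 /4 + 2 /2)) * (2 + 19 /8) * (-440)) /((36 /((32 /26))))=-8068 /117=-68.96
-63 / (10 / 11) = -693 / 10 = -69.30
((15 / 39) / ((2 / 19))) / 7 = 95 / 182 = 0.52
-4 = -4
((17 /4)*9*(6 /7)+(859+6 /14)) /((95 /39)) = 487149 /1330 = 366.28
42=42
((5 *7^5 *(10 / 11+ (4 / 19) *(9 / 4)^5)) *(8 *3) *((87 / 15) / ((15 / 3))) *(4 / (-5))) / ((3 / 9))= -3062650852233 / 41800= -73269159.14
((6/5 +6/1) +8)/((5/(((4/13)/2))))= 152/325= 0.47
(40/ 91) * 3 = 120/ 91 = 1.32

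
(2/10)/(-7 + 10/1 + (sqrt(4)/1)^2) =1/35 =0.03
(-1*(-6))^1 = 6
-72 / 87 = -24 / 29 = -0.83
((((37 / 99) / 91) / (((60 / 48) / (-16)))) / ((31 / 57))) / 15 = -44992 / 6981975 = -0.01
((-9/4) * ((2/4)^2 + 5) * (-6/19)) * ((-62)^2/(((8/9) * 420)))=233523/6080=38.41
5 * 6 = 30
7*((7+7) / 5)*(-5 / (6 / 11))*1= -539 / 3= -179.67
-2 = -2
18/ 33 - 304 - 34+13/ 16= -59249/ 176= -336.64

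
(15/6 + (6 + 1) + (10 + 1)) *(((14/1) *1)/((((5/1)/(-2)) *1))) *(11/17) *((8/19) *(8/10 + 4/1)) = -1212288/8075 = -150.13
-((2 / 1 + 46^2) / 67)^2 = -4485924 / 4489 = -999.31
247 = 247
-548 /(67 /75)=-613.43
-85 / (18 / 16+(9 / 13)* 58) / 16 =-1105 / 8586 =-0.13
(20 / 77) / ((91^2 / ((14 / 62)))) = 20 / 2823821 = 0.00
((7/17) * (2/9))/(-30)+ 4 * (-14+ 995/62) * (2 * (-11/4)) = -3206332/71145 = -45.07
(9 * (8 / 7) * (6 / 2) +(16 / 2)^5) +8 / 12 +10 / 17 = 11709640 / 357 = 32800.11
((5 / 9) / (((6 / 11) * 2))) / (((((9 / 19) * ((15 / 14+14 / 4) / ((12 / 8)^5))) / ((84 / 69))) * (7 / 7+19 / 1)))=10241 / 94208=0.11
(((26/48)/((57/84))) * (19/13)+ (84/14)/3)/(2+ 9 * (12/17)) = 323/852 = 0.38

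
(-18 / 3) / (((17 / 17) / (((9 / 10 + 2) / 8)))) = -87 / 40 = -2.18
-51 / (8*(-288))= 17 / 768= 0.02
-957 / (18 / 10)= -1595 / 3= -531.67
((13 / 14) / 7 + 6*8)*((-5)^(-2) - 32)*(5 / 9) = -3768883 / 4410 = -854.62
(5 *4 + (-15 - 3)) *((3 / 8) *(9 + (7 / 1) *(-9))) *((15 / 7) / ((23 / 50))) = -188.66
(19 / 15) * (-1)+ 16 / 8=11 / 15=0.73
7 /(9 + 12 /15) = 5 /7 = 0.71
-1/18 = -0.06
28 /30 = 14 /15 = 0.93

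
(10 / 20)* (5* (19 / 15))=19 / 6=3.17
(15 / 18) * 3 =5 / 2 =2.50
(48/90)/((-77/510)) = -272/77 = -3.53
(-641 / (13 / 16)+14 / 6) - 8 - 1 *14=-31535 / 39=-808.59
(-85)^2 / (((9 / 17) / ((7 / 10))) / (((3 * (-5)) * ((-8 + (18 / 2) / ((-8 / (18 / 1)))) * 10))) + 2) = 3612.18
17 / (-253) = -17 / 253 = -0.07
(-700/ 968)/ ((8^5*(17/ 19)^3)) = -1200325/ 38959382528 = -0.00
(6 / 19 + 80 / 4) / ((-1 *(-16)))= 193 / 152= 1.27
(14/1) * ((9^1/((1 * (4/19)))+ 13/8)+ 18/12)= 2569/4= 642.25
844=844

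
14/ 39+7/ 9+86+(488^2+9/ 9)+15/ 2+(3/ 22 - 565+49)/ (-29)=8892481879/ 37323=238257.43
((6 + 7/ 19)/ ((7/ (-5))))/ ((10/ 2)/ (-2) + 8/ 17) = 20570/ 9177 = 2.24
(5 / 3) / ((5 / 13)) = 13 / 3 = 4.33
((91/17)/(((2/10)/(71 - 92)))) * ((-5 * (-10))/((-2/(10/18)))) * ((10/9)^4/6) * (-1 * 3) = -1990625000/334611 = -5949.07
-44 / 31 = -1.42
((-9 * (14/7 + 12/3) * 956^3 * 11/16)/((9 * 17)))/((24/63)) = -9460779867/17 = -556516462.76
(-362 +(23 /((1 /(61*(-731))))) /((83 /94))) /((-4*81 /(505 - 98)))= 9812341429 /6723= 1459518.28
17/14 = 1.21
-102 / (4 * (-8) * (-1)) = -51 / 16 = -3.19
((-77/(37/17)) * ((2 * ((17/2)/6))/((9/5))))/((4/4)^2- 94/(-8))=-4.37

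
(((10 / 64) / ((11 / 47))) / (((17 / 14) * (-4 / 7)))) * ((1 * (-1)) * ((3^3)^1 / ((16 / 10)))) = 1554525 / 95744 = 16.24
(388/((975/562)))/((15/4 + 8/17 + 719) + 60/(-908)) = 3365912416/10883547675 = 0.31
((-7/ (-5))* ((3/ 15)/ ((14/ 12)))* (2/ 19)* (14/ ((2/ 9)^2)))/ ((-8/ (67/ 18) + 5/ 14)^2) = 2993229288/ 1342236475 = 2.23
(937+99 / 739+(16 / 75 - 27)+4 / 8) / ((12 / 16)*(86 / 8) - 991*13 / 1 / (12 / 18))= -807739384 / 17129816775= -0.05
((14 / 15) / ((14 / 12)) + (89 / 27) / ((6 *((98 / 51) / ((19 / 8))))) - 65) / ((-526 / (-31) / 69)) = -9587084273 / 37114560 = -258.31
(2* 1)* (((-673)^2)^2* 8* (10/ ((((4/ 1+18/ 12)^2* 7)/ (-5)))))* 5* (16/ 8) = -6564629729312000/ 847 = -7750448322682.41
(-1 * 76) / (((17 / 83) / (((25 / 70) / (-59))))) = 15770 / 7021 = 2.25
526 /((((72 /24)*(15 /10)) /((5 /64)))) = 1315 /144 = 9.13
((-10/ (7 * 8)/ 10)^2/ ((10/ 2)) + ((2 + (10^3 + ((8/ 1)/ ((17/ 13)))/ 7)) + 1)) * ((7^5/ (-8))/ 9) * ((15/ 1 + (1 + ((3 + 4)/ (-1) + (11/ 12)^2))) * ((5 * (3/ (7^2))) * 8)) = -2654251564783/ 470016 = -5647151.51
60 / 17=3.53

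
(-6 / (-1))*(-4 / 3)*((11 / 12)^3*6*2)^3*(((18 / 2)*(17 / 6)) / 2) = -40085110747 / 497664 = -80546.53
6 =6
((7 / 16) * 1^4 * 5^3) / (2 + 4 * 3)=125 / 32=3.91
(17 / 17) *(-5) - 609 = -614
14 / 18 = 7 / 9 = 0.78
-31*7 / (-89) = 217 / 89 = 2.44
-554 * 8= -4432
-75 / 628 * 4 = -0.48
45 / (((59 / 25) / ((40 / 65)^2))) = 72000 / 9971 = 7.22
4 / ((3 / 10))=40 / 3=13.33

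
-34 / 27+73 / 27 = 13 / 9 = 1.44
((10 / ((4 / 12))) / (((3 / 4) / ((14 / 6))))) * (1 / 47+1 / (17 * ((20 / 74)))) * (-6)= -106904 / 799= -133.80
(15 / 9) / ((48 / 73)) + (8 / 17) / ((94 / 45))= 317555 / 115056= 2.76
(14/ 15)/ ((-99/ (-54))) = 28/ 55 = 0.51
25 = 25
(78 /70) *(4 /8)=0.56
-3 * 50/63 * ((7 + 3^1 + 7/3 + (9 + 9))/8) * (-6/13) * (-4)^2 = 66.67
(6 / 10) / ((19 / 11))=33 / 95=0.35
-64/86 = -32/43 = -0.74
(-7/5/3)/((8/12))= -7/10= -0.70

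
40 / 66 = 20 / 33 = 0.61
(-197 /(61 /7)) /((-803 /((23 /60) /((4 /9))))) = 95151 /3918640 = 0.02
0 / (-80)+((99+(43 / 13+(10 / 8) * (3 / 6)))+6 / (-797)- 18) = 7039277 / 82888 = 84.93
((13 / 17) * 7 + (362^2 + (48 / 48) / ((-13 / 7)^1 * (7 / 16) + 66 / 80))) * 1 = 2229199 / 17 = 131129.35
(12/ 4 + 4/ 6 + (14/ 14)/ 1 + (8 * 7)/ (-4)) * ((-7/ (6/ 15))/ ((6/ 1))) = 245/ 9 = 27.22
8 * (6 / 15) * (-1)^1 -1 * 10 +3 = -51 / 5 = -10.20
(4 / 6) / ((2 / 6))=2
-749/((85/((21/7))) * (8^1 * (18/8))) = -749/510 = -1.47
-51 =-51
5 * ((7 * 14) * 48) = 23520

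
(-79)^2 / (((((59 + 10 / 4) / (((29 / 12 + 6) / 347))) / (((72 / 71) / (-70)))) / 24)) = -30256368 / 35354095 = -0.86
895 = 895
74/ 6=12.33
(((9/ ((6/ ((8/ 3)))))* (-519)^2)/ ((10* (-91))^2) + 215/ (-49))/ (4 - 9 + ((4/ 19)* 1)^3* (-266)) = 230684054/ 559174525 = 0.41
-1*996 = -996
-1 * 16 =-16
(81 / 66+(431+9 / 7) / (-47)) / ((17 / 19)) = -1096091 / 123046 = -8.91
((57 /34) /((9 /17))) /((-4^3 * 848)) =-19 /325632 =-0.00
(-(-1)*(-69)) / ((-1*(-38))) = -69 / 38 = -1.82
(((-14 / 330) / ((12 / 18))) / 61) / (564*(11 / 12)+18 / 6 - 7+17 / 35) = -49 / 24118424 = -0.00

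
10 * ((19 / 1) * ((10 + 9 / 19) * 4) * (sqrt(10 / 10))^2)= 7960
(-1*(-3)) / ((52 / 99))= 297 / 52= 5.71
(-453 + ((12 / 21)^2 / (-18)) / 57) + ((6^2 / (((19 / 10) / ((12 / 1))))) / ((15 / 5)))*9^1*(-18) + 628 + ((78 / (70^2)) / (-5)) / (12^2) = -173845984889 / 14364000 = -12102.90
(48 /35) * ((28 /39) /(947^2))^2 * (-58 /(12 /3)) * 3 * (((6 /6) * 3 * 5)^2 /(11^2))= -1169280 /16446443255353969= -0.00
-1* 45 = -45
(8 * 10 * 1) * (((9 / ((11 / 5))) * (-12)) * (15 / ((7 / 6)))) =-3888000 / 77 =-50493.51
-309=-309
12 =12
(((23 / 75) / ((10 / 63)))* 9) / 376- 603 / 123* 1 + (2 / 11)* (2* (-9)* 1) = -344617503 / 42394000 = -8.13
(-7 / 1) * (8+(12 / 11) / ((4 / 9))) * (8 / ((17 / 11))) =-6440 / 17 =-378.82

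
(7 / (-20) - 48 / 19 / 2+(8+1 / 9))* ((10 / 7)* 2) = 22223 / 1197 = 18.57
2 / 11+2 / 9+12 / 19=1948 / 1881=1.04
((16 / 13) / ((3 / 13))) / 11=16 / 33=0.48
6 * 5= 30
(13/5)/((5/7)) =91/25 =3.64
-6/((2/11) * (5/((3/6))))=-33/10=-3.30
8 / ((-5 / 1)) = -8 / 5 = -1.60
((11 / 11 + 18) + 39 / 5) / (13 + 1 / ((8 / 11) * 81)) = 86832 / 42175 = 2.06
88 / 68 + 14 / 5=348 / 85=4.09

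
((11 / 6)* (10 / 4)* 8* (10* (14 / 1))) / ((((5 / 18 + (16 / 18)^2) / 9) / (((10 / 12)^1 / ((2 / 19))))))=59251500 / 173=342494.22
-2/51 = -0.04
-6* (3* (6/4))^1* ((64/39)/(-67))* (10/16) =360/871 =0.41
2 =2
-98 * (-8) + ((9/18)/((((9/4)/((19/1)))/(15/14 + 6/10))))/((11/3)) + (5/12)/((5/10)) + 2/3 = 606317/770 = 787.42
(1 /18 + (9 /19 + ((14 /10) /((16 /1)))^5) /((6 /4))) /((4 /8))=104039357999 /140083200000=0.74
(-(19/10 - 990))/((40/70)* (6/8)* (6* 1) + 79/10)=69167/733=94.36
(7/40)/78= 7/3120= 0.00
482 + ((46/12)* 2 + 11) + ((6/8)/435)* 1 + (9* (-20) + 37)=622343/1740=357.67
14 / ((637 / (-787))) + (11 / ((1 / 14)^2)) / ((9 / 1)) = 182030 / 819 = 222.26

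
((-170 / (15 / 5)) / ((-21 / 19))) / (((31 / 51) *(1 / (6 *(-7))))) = -109820 / 31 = -3542.58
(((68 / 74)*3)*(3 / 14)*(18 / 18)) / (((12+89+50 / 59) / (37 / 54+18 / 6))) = 199597 / 9337986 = 0.02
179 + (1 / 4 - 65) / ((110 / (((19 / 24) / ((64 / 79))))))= 120586601 / 675840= 178.42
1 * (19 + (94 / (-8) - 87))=-319 / 4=-79.75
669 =669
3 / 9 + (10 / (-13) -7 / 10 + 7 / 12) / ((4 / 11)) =-2187 / 1040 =-2.10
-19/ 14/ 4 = -19/ 56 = -0.34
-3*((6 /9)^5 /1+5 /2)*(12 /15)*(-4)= 25.26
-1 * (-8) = 8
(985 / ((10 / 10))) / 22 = 985 / 22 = 44.77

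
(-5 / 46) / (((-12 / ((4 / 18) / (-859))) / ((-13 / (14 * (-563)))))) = -0.00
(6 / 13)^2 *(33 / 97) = 1188 / 16393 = 0.07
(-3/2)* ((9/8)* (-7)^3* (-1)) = -9261/16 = -578.81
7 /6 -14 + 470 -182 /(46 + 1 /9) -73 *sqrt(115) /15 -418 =87697 /2490 -73 *sqrt(115) /15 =-16.97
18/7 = 2.57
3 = 3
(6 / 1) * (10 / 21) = 2.86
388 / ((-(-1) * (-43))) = -388 / 43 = -9.02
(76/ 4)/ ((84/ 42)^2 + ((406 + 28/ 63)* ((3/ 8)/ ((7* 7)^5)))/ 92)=5925200823024/ 1247410701413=4.75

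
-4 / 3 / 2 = -0.67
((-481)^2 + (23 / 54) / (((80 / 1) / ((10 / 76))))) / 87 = 7596044375 / 2856384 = 2659.32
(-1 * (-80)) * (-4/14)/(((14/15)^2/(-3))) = 27000/343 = 78.72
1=1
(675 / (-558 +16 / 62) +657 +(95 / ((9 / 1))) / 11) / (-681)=-224832889 / 233134902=-0.96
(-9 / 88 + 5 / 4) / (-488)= -101 / 42944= -0.00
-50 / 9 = -5.56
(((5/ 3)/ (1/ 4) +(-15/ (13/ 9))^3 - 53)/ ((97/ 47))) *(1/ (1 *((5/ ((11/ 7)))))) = -177.59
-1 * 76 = -76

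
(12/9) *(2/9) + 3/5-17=-2174/135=-16.10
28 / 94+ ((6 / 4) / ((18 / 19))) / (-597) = 99403 / 336708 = 0.30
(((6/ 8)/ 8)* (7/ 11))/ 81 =0.00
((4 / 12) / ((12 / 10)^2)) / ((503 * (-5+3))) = -25 / 108648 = -0.00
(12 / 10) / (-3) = -2 / 5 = -0.40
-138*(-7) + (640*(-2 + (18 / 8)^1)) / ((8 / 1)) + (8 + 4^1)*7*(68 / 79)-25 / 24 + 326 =2622665 / 1896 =1383.26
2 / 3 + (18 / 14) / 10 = 167 / 210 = 0.80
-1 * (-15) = 15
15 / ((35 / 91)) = 39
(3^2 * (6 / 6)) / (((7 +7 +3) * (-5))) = -9 / 85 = -0.11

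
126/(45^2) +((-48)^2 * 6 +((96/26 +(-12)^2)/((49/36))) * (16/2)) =2105749718/143325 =14692.13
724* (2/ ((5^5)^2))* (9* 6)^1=78192/ 9765625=0.01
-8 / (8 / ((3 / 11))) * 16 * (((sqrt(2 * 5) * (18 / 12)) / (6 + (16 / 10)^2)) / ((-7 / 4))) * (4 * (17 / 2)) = 122400 * sqrt(10) / 8239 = 46.98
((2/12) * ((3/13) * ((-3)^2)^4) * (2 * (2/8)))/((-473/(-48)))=78732/6149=12.80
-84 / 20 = -21 / 5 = -4.20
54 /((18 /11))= 33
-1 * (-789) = 789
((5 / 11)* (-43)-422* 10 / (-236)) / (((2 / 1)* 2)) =-0.42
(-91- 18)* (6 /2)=-327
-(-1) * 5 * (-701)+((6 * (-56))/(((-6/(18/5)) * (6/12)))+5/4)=-62011/20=-3100.55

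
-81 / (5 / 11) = -891 / 5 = -178.20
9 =9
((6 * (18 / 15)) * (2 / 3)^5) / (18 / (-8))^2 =2048 / 10935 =0.19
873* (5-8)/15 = -873/5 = -174.60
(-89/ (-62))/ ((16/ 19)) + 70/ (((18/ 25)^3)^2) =33223905607/ 65898684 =504.17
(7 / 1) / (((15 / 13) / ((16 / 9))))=1456 / 135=10.79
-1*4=-4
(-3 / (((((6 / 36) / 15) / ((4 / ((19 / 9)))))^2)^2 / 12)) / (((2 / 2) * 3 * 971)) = -10450273.41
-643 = -643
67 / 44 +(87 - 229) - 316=-20085 / 44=-456.48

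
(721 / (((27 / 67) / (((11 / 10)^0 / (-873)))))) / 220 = -48307 / 5185620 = -0.01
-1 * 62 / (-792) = 31 / 396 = 0.08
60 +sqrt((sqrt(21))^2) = sqrt(21) +60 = 64.58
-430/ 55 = -86/ 11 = -7.82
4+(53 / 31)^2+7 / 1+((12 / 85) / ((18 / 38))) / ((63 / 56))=31291388 / 2205495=14.19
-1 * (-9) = 9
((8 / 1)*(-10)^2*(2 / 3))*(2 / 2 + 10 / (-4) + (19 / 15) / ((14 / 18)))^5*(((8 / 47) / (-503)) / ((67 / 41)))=-0.00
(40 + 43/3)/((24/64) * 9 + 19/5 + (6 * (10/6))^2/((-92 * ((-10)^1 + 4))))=149960/20303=7.39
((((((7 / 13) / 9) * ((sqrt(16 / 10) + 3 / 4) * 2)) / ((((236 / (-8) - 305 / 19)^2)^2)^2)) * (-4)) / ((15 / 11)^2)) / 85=-58921279060897792 * sqrt(10) / 901849051613855760372685938088125 - 7365159882612224 / 60123270107590384024845729205875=-0.00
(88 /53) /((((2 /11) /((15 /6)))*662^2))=605 /11613466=0.00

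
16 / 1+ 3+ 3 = 22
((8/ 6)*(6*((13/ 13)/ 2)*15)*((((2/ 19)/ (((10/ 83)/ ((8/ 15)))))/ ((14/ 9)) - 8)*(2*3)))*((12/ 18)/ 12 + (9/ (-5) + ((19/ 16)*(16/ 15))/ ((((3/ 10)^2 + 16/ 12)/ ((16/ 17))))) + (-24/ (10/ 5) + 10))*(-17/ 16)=-12156030283/ 1419775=-8561.94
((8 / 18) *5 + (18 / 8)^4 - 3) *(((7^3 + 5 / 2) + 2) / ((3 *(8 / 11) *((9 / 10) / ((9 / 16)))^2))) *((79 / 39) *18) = 864516285875 / 15335424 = 56373.81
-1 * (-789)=789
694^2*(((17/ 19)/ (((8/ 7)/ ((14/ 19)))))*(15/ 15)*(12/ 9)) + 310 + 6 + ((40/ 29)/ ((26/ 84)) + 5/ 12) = 605537842373/ 1633164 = 370775.89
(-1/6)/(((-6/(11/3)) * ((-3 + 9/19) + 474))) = 209/967464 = 0.00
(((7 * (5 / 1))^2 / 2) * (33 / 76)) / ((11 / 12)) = 11025 / 38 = 290.13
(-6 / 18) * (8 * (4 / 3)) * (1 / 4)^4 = -1 / 72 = -0.01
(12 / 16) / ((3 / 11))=11 / 4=2.75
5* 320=1600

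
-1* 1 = -1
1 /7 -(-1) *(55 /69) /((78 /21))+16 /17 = 277241 /213486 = 1.30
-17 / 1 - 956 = -973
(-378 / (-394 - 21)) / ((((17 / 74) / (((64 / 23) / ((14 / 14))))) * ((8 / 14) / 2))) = 6265728 / 162265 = 38.61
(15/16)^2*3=675/256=2.64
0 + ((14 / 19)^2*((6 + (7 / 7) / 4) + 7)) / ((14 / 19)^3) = 1007 / 56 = 17.98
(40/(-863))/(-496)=5/53506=0.00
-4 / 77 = -0.05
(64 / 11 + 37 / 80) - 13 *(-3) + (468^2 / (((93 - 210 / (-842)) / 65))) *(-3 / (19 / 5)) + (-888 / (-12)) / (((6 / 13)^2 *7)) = -92228633504347 / 765792720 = -120435.51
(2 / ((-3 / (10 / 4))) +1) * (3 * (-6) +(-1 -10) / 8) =155 / 12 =12.92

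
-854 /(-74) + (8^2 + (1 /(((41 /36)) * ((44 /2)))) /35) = 44119741 /584045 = 75.54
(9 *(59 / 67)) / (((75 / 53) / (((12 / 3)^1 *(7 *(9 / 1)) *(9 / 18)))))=1182006 / 1675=705.68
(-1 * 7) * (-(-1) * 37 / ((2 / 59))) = -15281 / 2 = -7640.50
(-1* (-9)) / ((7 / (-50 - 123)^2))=269361 / 7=38480.14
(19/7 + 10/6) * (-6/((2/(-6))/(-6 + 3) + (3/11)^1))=-9108/133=-68.48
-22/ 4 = -11/ 2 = -5.50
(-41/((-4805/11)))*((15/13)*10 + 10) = 25256/12493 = 2.02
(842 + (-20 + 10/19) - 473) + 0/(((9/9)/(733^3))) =6641/19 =349.53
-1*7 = -7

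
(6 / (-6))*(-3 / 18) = 1 / 6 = 0.17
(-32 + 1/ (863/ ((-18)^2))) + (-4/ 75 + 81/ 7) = -9109739/ 453075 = -20.11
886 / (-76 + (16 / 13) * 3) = -12.25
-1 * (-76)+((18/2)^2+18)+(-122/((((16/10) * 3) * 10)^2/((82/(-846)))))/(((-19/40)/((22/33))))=303786095/1735992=174.99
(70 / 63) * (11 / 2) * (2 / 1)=110 / 9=12.22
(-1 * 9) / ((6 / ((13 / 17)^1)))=-39 / 34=-1.15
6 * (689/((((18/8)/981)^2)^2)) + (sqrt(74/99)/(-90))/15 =149388246418944 - sqrt(814)/44550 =149388246418944.00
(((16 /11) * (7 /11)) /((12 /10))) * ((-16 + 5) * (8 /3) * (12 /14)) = -640 /33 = -19.39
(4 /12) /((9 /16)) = 16 /27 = 0.59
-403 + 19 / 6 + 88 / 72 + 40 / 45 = -7159 / 18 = -397.72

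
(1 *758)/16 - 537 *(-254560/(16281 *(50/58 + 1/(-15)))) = 26547029903/2503656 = 10603.31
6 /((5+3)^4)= 3 /2048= 0.00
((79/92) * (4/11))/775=79/196075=0.00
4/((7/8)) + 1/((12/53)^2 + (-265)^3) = 1672781947729/365921055367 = 4.57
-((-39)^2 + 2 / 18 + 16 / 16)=-1522.11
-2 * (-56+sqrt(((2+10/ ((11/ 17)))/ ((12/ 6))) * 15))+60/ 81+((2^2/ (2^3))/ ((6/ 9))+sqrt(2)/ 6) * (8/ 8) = -24 * sqrt(110)/ 11+sqrt(2)/ 6+12257/ 108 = 90.84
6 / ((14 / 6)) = 18 / 7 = 2.57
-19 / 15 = -1.27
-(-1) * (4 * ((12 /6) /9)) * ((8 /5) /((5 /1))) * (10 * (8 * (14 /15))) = 14336 /675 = 21.24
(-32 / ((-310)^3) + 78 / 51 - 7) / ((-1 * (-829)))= -346320307 / 52480570375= -0.01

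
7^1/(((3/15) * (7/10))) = 50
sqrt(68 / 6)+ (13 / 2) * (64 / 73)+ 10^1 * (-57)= -41194 / 73+ sqrt(102) / 3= -560.93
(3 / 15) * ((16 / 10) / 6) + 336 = 25204 / 75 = 336.05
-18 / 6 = -3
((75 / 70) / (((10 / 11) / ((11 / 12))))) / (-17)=-121 / 1904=-0.06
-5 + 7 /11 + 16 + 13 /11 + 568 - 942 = -3973 /11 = -361.18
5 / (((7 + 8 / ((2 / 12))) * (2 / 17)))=17 / 22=0.77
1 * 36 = 36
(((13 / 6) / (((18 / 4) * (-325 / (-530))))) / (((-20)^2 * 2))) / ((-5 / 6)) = -53 / 45000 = -0.00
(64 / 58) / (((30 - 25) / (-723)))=-23136 / 145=-159.56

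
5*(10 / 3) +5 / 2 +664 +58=4447 / 6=741.17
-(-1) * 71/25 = 71/25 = 2.84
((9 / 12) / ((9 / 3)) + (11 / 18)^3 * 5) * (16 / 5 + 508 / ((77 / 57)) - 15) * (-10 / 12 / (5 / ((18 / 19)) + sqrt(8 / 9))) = -67.88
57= 57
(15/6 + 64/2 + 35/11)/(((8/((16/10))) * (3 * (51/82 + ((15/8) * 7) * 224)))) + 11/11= 39820604/39786615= 1.00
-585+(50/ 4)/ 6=-6995/ 12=-582.92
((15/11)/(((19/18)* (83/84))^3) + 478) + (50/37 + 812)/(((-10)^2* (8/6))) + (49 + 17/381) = 64993142170508685523/121631051309242200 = 534.35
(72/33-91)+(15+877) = 8835/11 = 803.18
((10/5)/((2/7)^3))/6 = 343/24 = 14.29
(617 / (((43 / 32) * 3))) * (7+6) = 256672 / 129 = 1989.71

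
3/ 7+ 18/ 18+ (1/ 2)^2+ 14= 439/ 28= 15.68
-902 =-902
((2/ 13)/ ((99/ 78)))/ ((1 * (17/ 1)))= 4/ 561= 0.01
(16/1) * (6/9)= 32/3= 10.67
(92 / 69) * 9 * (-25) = -300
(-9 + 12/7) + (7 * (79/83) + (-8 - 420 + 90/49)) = -1735740/4067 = -426.79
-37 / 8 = -4.62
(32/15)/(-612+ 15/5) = -32/9135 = -0.00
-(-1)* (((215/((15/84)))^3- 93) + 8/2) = 1745337575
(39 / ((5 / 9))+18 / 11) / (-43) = -3951 / 2365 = -1.67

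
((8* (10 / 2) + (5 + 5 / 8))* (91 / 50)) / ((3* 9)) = 6643 / 2160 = 3.08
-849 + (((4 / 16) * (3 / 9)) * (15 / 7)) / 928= -22060411 / 25984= -849.00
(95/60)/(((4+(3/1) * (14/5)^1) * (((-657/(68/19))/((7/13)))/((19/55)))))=-2261/17474886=-0.00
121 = 121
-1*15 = -15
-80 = -80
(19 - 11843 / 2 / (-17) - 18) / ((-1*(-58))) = 11877 / 1972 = 6.02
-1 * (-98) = 98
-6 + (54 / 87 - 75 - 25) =-3056 / 29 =-105.38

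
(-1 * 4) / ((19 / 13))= -2.74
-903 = -903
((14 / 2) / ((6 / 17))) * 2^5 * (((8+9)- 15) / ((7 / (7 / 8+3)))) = 702.67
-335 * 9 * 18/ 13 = -54270/ 13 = -4174.62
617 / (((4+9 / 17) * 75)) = 10489 / 5775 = 1.82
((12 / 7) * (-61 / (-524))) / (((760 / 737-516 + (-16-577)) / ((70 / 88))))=-20435 / 142628084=-0.00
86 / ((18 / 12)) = 172 / 3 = 57.33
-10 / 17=-0.59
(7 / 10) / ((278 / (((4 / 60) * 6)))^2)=7 / 4830250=0.00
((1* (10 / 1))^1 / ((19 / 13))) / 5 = 26 / 19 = 1.37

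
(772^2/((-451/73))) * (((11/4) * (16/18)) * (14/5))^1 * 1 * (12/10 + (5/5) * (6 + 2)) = -56036799616/9225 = -6074449.82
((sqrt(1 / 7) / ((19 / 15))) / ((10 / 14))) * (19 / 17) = 3 * sqrt(7) / 17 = 0.47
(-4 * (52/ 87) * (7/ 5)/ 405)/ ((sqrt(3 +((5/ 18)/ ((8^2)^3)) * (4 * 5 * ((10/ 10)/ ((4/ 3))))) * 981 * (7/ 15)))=-106496 * sqrt(28311702)/ 54367173688365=-0.00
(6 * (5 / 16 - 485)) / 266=-23265 / 2128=-10.93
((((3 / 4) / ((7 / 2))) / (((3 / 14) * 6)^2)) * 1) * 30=35 / 9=3.89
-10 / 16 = -5 / 8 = -0.62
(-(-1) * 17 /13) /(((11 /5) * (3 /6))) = 1.19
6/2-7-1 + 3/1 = -2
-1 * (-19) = 19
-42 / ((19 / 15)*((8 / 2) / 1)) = -315 / 38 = -8.29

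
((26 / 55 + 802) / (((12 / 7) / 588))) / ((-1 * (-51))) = 5046216 / 935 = 5397.02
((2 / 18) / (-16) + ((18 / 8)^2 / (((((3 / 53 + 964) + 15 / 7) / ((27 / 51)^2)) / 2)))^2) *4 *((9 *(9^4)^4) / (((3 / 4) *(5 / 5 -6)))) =26482327731586174936987937022597 / 214638231872072000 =123381223841659.71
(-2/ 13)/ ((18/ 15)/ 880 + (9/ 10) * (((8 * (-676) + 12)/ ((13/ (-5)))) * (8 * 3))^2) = -57200/ 830178657792507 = -0.00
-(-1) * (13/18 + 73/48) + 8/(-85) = 26303/12240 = 2.15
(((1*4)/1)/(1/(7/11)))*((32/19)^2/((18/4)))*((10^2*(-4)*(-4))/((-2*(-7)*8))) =819200/35739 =22.92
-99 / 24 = -33 / 8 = -4.12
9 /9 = 1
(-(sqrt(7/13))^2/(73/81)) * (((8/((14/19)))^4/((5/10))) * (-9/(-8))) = -6080256576/325507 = -18679.34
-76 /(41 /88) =-6688 /41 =-163.12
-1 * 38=-38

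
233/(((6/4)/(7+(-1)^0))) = 1242.67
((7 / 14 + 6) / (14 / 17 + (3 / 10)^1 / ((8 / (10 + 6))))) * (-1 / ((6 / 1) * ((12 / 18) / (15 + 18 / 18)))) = -2210 / 121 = -18.26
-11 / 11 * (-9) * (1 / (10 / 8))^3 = 576 / 125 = 4.61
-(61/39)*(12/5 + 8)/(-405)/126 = 122/382725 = 0.00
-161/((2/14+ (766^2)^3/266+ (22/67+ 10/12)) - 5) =-8608026/40603986547394014835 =-0.00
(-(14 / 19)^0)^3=-1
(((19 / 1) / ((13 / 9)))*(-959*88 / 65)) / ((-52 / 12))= 43293096 / 10985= 3941.11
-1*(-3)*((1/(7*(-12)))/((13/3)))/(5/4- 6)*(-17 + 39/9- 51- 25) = -0.15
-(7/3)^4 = -2401/81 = -29.64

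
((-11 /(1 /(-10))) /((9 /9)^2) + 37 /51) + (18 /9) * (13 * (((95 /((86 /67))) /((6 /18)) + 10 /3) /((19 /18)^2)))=4251072961 /791673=5369.73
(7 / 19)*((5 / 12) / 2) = 35 / 456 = 0.08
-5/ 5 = -1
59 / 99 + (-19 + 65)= 4613 / 99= 46.60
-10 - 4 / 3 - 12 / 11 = -410 / 33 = -12.42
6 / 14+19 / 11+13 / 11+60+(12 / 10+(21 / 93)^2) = 23896832 / 369985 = 64.59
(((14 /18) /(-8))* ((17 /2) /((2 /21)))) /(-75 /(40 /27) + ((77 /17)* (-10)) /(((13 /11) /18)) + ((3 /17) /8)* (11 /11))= 0.01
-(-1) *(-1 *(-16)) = 16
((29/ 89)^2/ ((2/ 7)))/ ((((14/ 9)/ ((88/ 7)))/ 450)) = 74933100/ 55447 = 1351.44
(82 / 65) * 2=164 / 65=2.52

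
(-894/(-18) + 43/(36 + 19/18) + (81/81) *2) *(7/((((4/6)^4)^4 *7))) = 1516779912249/43712512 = 34698.99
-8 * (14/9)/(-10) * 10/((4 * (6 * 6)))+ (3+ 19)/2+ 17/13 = 13051/1053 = 12.39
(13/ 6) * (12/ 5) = 26/ 5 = 5.20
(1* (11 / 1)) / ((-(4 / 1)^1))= -11 / 4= -2.75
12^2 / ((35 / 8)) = 32.91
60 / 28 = 15 / 7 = 2.14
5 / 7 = 0.71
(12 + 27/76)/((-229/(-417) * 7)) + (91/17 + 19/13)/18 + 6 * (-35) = -16671927343/80771964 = -206.41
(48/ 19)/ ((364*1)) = 12/ 1729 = 0.01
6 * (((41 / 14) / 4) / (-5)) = -123 / 140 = -0.88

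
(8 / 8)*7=7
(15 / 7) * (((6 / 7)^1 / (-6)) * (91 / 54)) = -65 / 126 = -0.52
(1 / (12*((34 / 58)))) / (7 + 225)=1 / 1632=0.00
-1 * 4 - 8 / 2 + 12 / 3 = -4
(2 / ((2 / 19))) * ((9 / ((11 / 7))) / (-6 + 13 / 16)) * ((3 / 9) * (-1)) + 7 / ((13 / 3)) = 102165 / 11869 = 8.61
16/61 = 0.26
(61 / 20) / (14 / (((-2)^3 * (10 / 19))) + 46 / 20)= -122 / 41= -2.98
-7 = -7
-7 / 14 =-1 / 2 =-0.50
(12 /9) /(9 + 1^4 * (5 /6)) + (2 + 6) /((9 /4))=1960 /531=3.69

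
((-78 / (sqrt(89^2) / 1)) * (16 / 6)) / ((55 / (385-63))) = -66976 / 4895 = -13.68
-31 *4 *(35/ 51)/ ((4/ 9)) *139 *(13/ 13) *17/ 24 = -18851.88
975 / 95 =195 / 19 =10.26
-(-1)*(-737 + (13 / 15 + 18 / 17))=-187444 / 255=-735.07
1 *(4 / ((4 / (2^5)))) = 32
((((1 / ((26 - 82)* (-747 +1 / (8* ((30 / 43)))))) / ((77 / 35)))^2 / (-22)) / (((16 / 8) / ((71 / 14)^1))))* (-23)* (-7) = -9185625 / 4190438427120022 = -0.00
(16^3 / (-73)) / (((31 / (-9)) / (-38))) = -1400832 / 2263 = -619.02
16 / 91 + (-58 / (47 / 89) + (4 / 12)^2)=-4216633 / 38493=-109.54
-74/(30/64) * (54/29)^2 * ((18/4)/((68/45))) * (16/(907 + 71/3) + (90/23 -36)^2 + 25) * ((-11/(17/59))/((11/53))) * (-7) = -2213393929.07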